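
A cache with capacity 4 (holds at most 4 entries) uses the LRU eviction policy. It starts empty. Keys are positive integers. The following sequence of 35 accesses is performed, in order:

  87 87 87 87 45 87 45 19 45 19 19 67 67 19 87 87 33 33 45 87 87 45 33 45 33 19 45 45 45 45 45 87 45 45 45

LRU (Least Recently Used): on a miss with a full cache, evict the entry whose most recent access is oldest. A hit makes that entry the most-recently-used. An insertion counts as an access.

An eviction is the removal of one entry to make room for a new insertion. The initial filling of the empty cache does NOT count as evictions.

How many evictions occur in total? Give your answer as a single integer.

LRU simulation (capacity=4):
  1. access 87: MISS. Cache (LRU->MRU): [87]
  2. access 87: HIT. Cache (LRU->MRU): [87]
  3. access 87: HIT. Cache (LRU->MRU): [87]
  4. access 87: HIT. Cache (LRU->MRU): [87]
  5. access 45: MISS. Cache (LRU->MRU): [87 45]
  6. access 87: HIT. Cache (LRU->MRU): [45 87]
  7. access 45: HIT. Cache (LRU->MRU): [87 45]
  8. access 19: MISS. Cache (LRU->MRU): [87 45 19]
  9. access 45: HIT. Cache (LRU->MRU): [87 19 45]
  10. access 19: HIT. Cache (LRU->MRU): [87 45 19]
  11. access 19: HIT. Cache (LRU->MRU): [87 45 19]
  12. access 67: MISS. Cache (LRU->MRU): [87 45 19 67]
  13. access 67: HIT. Cache (LRU->MRU): [87 45 19 67]
  14. access 19: HIT. Cache (LRU->MRU): [87 45 67 19]
  15. access 87: HIT. Cache (LRU->MRU): [45 67 19 87]
  16. access 87: HIT. Cache (LRU->MRU): [45 67 19 87]
  17. access 33: MISS, evict 45. Cache (LRU->MRU): [67 19 87 33]
  18. access 33: HIT. Cache (LRU->MRU): [67 19 87 33]
  19. access 45: MISS, evict 67. Cache (LRU->MRU): [19 87 33 45]
  20. access 87: HIT. Cache (LRU->MRU): [19 33 45 87]
  21. access 87: HIT. Cache (LRU->MRU): [19 33 45 87]
  22. access 45: HIT. Cache (LRU->MRU): [19 33 87 45]
  23. access 33: HIT. Cache (LRU->MRU): [19 87 45 33]
  24. access 45: HIT. Cache (LRU->MRU): [19 87 33 45]
  25. access 33: HIT. Cache (LRU->MRU): [19 87 45 33]
  26. access 19: HIT. Cache (LRU->MRU): [87 45 33 19]
  27. access 45: HIT. Cache (LRU->MRU): [87 33 19 45]
  28. access 45: HIT. Cache (LRU->MRU): [87 33 19 45]
  29. access 45: HIT. Cache (LRU->MRU): [87 33 19 45]
  30. access 45: HIT. Cache (LRU->MRU): [87 33 19 45]
  31. access 45: HIT. Cache (LRU->MRU): [87 33 19 45]
  32. access 87: HIT. Cache (LRU->MRU): [33 19 45 87]
  33. access 45: HIT. Cache (LRU->MRU): [33 19 87 45]
  34. access 45: HIT. Cache (LRU->MRU): [33 19 87 45]
  35. access 45: HIT. Cache (LRU->MRU): [33 19 87 45]
Total: 29 hits, 6 misses, 2 evictions

Answer: 2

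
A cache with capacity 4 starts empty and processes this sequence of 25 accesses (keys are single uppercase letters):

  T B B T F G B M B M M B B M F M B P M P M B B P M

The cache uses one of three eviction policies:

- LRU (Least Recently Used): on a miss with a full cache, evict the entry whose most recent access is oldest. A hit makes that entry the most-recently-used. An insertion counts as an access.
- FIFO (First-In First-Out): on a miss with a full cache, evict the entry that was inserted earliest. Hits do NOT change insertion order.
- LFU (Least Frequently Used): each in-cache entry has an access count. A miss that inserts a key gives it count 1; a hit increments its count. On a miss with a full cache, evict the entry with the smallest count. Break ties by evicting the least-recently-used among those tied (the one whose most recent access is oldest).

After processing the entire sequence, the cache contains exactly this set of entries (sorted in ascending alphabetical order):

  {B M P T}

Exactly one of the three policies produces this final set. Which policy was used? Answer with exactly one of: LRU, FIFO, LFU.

Answer: LFU

Derivation:
Simulating under each policy and comparing final sets:
  LRU: final set = {B F M P} -> differs
  FIFO: final set = {B G M P} -> differs
  LFU: final set = {B M P T} -> MATCHES target
Only LFU produces the target set.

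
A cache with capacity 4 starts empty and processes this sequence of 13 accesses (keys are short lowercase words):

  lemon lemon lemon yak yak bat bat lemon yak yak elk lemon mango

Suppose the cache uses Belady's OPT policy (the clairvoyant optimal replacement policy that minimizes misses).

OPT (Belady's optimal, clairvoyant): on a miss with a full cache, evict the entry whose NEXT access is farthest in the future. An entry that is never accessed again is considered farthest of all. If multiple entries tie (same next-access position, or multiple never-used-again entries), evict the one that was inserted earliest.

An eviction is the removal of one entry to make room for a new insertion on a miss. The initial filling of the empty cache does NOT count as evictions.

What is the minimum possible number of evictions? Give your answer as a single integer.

Answer: 1

Derivation:
OPT (Belady) simulation (capacity=4):
  1. access lemon: MISS. Cache: [lemon]
  2. access lemon: HIT. Next use of lemon: step 3. Cache: [lemon]
  3. access lemon: HIT. Next use of lemon: step 8. Cache: [lemon]
  4. access yak: MISS. Cache: [lemon yak]
  5. access yak: HIT. Next use of yak: step 9. Cache: [lemon yak]
  6. access bat: MISS. Cache: [lemon yak bat]
  7. access bat: HIT. Next use of bat: never. Cache: [lemon yak bat]
  8. access lemon: HIT. Next use of lemon: step 12. Cache: [lemon yak bat]
  9. access yak: HIT. Next use of yak: step 10. Cache: [lemon yak bat]
  10. access yak: HIT. Next use of yak: never. Cache: [lemon yak bat]
  11. access elk: MISS. Cache: [lemon yak bat elk]
  12. access lemon: HIT. Next use of lemon: never. Cache: [lemon yak bat elk]
  13. access mango: MISS, evict lemon (next use: never). Cache: [yak bat elk mango]
Total: 8 hits, 5 misses, 1 evictions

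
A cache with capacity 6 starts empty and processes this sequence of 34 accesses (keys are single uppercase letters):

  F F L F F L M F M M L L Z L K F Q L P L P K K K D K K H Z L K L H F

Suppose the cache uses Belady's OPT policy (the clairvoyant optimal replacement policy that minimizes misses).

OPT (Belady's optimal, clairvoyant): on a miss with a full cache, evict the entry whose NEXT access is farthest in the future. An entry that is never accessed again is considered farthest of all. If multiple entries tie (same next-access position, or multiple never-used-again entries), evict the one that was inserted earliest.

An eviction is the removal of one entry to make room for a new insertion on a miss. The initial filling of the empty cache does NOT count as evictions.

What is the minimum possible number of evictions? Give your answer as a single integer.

Answer: 3

Derivation:
OPT (Belady) simulation (capacity=6):
  1. access F: MISS. Cache: [F]
  2. access F: HIT. Next use of F: step 4. Cache: [F]
  3. access L: MISS. Cache: [F L]
  4. access F: HIT. Next use of F: step 5. Cache: [F L]
  5. access F: HIT. Next use of F: step 8. Cache: [F L]
  6. access L: HIT. Next use of L: step 11. Cache: [F L]
  7. access M: MISS. Cache: [F L M]
  8. access F: HIT. Next use of F: step 16. Cache: [F L M]
  9. access M: HIT. Next use of M: step 10. Cache: [F L M]
  10. access M: HIT. Next use of M: never. Cache: [F L M]
  11. access L: HIT. Next use of L: step 12. Cache: [F L M]
  12. access L: HIT. Next use of L: step 14. Cache: [F L M]
  13. access Z: MISS. Cache: [F L M Z]
  14. access L: HIT. Next use of L: step 18. Cache: [F L M Z]
  15. access K: MISS. Cache: [F L M Z K]
  16. access F: HIT. Next use of F: step 34. Cache: [F L M Z K]
  17. access Q: MISS. Cache: [F L M Z K Q]
  18. access L: HIT. Next use of L: step 20. Cache: [F L M Z K Q]
  19. access P: MISS, evict M (next use: never). Cache: [F L Z K Q P]
  20. access L: HIT. Next use of L: step 30. Cache: [F L Z K Q P]
  21. access P: HIT. Next use of P: never. Cache: [F L Z K Q P]
  22. access K: HIT. Next use of K: step 23. Cache: [F L Z K Q P]
  23. access K: HIT. Next use of K: step 24. Cache: [F L Z K Q P]
  24. access K: HIT. Next use of K: step 26. Cache: [F L Z K Q P]
  25. access D: MISS, evict Q (next use: never). Cache: [F L Z K P D]
  26. access K: HIT. Next use of K: step 27. Cache: [F L Z K P D]
  27. access K: HIT. Next use of K: step 31. Cache: [F L Z K P D]
  28. access H: MISS, evict P (next use: never). Cache: [F L Z K D H]
  29. access Z: HIT. Next use of Z: never. Cache: [F L Z K D H]
  30. access L: HIT. Next use of L: step 32. Cache: [F L Z K D H]
  31. access K: HIT. Next use of K: never. Cache: [F L Z K D H]
  32. access L: HIT. Next use of L: never. Cache: [F L Z K D H]
  33. access H: HIT. Next use of H: never. Cache: [F L Z K D H]
  34. access F: HIT. Next use of F: never. Cache: [F L Z K D H]
Total: 25 hits, 9 misses, 3 evictions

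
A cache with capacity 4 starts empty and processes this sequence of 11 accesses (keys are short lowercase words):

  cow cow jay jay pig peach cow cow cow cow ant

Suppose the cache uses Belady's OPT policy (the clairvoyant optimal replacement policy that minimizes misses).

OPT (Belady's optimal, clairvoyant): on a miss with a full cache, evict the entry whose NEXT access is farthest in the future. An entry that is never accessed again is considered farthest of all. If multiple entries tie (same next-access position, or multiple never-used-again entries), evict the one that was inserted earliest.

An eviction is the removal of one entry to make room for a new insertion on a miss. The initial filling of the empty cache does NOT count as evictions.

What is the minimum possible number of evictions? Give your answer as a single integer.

OPT (Belady) simulation (capacity=4):
  1. access cow: MISS. Cache: [cow]
  2. access cow: HIT. Next use of cow: step 7. Cache: [cow]
  3. access jay: MISS. Cache: [cow jay]
  4. access jay: HIT. Next use of jay: never. Cache: [cow jay]
  5. access pig: MISS. Cache: [cow jay pig]
  6. access peach: MISS. Cache: [cow jay pig peach]
  7. access cow: HIT. Next use of cow: step 8. Cache: [cow jay pig peach]
  8. access cow: HIT. Next use of cow: step 9. Cache: [cow jay pig peach]
  9. access cow: HIT. Next use of cow: step 10. Cache: [cow jay pig peach]
  10. access cow: HIT. Next use of cow: never. Cache: [cow jay pig peach]
  11. access ant: MISS, evict cow (next use: never). Cache: [jay pig peach ant]
Total: 6 hits, 5 misses, 1 evictions

Answer: 1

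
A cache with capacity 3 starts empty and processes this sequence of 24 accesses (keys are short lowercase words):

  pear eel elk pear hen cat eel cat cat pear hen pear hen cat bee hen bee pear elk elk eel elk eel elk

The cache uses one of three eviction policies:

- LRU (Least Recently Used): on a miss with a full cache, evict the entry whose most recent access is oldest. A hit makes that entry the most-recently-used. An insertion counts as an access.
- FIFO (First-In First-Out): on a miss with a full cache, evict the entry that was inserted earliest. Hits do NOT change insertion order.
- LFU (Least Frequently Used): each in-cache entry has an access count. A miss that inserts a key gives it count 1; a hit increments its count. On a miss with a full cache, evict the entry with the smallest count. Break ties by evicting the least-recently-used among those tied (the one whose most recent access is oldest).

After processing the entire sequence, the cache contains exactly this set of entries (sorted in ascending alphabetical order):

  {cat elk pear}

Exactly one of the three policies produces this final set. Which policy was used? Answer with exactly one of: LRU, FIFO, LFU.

Simulating under each policy and comparing final sets:
  LRU: final set = {eel elk pear} -> differs
  FIFO: final set = {eel elk pear} -> differs
  LFU: final set = {cat elk pear} -> MATCHES target
Only LFU produces the target set.

Answer: LFU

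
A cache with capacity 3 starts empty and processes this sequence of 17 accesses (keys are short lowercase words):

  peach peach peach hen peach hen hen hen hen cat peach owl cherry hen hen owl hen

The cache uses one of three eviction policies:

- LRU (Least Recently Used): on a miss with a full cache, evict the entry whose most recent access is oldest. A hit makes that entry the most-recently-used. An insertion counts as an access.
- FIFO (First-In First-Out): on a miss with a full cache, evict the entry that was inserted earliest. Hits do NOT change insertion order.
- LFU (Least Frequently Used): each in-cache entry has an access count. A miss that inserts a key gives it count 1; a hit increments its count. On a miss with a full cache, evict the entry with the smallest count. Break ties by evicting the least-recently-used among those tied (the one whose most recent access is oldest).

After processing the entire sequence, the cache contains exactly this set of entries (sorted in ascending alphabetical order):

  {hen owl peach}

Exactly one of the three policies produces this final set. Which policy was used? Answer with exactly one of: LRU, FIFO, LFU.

Simulating under each policy and comparing final sets:
  LRU: final set = {cherry hen owl} -> differs
  FIFO: final set = {cherry hen owl} -> differs
  LFU: final set = {hen owl peach} -> MATCHES target
Only LFU produces the target set.

Answer: LFU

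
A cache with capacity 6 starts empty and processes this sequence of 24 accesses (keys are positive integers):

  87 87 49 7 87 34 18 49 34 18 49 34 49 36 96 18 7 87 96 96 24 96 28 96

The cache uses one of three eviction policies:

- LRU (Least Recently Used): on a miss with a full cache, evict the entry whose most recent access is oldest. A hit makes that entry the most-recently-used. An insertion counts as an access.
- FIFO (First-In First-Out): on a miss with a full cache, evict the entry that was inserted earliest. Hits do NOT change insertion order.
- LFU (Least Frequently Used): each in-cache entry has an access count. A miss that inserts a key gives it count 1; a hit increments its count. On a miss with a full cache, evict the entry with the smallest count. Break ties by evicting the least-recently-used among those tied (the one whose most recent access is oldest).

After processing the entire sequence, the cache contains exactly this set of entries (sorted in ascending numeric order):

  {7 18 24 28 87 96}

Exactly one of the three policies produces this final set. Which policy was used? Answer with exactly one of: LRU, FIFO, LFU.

Simulating under each policy and comparing final sets:
  LRU: final set = {7 18 24 28 87 96} -> MATCHES target
  FIFO: final set = {18 24 28 36 87 96} -> differs
  LFU: final set = {18 28 34 49 87 96} -> differs
Only LRU produces the target set.

Answer: LRU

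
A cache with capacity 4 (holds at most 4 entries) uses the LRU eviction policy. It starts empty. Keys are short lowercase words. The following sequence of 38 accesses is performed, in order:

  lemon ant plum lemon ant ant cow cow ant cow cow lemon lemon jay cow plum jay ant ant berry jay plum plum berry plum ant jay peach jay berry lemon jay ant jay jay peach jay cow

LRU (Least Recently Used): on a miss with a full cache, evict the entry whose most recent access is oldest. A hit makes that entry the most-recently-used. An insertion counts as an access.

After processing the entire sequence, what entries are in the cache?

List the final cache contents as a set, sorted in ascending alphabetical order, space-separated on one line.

Answer: ant cow jay peach

Derivation:
LRU simulation (capacity=4):
  1. access lemon: MISS. Cache (LRU->MRU): [lemon]
  2. access ant: MISS. Cache (LRU->MRU): [lemon ant]
  3. access plum: MISS. Cache (LRU->MRU): [lemon ant plum]
  4. access lemon: HIT. Cache (LRU->MRU): [ant plum lemon]
  5. access ant: HIT. Cache (LRU->MRU): [plum lemon ant]
  6. access ant: HIT. Cache (LRU->MRU): [plum lemon ant]
  7. access cow: MISS. Cache (LRU->MRU): [plum lemon ant cow]
  8. access cow: HIT. Cache (LRU->MRU): [plum lemon ant cow]
  9. access ant: HIT. Cache (LRU->MRU): [plum lemon cow ant]
  10. access cow: HIT. Cache (LRU->MRU): [plum lemon ant cow]
  11. access cow: HIT. Cache (LRU->MRU): [plum lemon ant cow]
  12. access lemon: HIT. Cache (LRU->MRU): [plum ant cow lemon]
  13. access lemon: HIT. Cache (LRU->MRU): [plum ant cow lemon]
  14. access jay: MISS, evict plum. Cache (LRU->MRU): [ant cow lemon jay]
  15. access cow: HIT. Cache (LRU->MRU): [ant lemon jay cow]
  16. access plum: MISS, evict ant. Cache (LRU->MRU): [lemon jay cow plum]
  17. access jay: HIT. Cache (LRU->MRU): [lemon cow plum jay]
  18. access ant: MISS, evict lemon. Cache (LRU->MRU): [cow plum jay ant]
  19. access ant: HIT. Cache (LRU->MRU): [cow plum jay ant]
  20. access berry: MISS, evict cow. Cache (LRU->MRU): [plum jay ant berry]
  21. access jay: HIT. Cache (LRU->MRU): [plum ant berry jay]
  22. access plum: HIT. Cache (LRU->MRU): [ant berry jay plum]
  23. access plum: HIT. Cache (LRU->MRU): [ant berry jay plum]
  24. access berry: HIT. Cache (LRU->MRU): [ant jay plum berry]
  25. access plum: HIT. Cache (LRU->MRU): [ant jay berry plum]
  26. access ant: HIT. Cache (LRU->MRU): [jay berry plum ant]
  27. access jay: HIT. Cache (LRU->MRU): [berry plum ant jay]
  28. access peach: MISS, evict berry. Cache (LRU->MRU): [plum ant jay peach]
  29. access jay: HIT. Cache (LRU->MRU): [plum ant peach jay]
  30. access berry: MISS, evict plum. Cache (LRU->MRU): [ant peach jay berry]
  31. access lemon: MISS, evict ant. Cache (LRU->MRU): [peach jay berry lemon]
  32. access jay: HIT. Cache (LRU->MRU): [peach berry lemon jay]
  33. access ant: MISS, evict peach. Cache (LRU->MRU): [berry lemon jay ant]
  34. access jay: HIT. Cache (LRU->MRU): [berry lemon ant jay]
  35. access jay: HIT. Cache (LRU->MRU): [berry lemon ant jay]
  36. access peach: MISS, evict berry. Cache (LRU->MRU): [lemon ant jay peach]
  37. access jay: HIT. Cache (LRU->MRU): [lemon ant peach jay]
  38. access cow: MISS, evict lemon. Cache (LRU->MRU): [ant peach jay cow]
Total: 24 hits, 14 misses, 10 evictions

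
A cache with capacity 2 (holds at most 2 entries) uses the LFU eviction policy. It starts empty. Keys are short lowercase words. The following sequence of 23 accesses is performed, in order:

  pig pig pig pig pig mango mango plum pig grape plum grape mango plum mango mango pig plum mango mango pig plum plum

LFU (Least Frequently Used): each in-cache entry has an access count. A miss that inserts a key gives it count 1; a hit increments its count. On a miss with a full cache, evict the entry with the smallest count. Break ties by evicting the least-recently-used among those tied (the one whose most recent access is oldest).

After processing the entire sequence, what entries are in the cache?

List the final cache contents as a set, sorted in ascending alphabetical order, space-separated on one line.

LFU simulation (capacity=2):
  1. access pig: MISS. Cache: [pig(c=1)]
  2. access pig: HIT, count now 2. Cache: [pig(c=2)]
  3. access pig: HIT, count now 3. Cache: [pig(c=3)]
  4. access pig: HIT, count now 4. Cache: [pig(c=4)]
  5. access pig: HIT, count now 5. Cache: [pig(c=5)]
  6. access mango: MISS. Cache: [mango(c=1) pig(c=5)]
  7. access mango: HIT, count now 2. Cache: [mango(c=2) pig(c=5)]
  8. access plum: MISS, evict mango(c=2). Cache: [plum(c=1) pig(c=5)]
  9. access pig: HIT, count now 6. Cache: [plum(c=1) pig(c=6)]
  10. access grape: MISS, evict plum(c=1). Cache: [grape(c=1) pig(c=6)]
  11. access plum: MISS, evict grape(c=1). Cache: [plum(c=1) pig(c=6)]
  12. access grape: MISS, evict plum(c=1). Cache: [grape(c=1) pig(c=6)]
  13. access mango: MISS, evict grape(c=1). Cache: [mango(c=1) pig(c=6)]
  14. access plum: MISS, evict mango(c=1). Cache: [plum(c=1) pig(c=6)]
  15. access mango: MISS, evict plum(c=1). Cache: [mango(c=1) pig(c=6)]
  16. access mango: HIT, count now 2. Cache: [mango(c=2) pig(c=6)]
  17. access pig: HIT, count now 7. Cache: [mango(c=2) pig(c=7)]
  18. access plum: MISS, evict mango(c=2). Cache: [plum(c=1) pig(c=7)]
  19. access mango: MISS, evict plum(c=1). Cache: [mango(c=1) pig(c=7)]
  20. access mango: HIT, count now 2. Cache: [mango(c=2) pig(c=7)]
  21. access pig: HIT, count now 8. Cache: [mango(c=2) pig(c=8)]
  22. access plum: MISS, evict mango(c=2). Cache: [plum(c=1) pig(c=8)]
  23. access plum: HIT, count now 2. Cache: [plum(c=2) pig(c=8)]
Total: 11 hits, 12 misses, 10 evictions

Answer: pig plum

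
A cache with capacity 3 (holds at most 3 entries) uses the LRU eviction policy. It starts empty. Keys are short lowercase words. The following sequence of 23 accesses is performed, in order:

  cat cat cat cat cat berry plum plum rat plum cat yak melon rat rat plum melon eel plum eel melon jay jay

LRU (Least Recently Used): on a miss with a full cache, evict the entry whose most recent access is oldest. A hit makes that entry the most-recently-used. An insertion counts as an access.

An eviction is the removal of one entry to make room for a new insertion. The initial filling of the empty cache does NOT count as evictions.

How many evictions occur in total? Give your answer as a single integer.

Answer: 8

Derivation:
LRU simulation (capacity=3):
  1. access cat: MISS. Cache (LRU->MRU): [cat]
  2. access cat: HIT. Cache (LRU->MRU): [cat]
  3. access cat: HIT. Cache (LRU->MRU): [cat]
  4. access cat: HIT. Cache (LRU->MRU): [cat]
  5. access cat: HIT. Cache (LRU->MRU): [cat]
  6. access berry: MISS. Cache (LRU->MRU): [cat berry]
  7. access plum: MISS. Cache (LRU->MRU): [cat berry plum]
  8. access plum: HIT. Cache (LRU->MRU): [cat berry plum]
  9. access rat: MISS, evict cat. Cache (LRU->MRU): [berry plum rat]
  10. access plum: HIT. Cache (LRU->MRU): [berry rat plum]
  11. access cat: MISS, evict berry. Cache (LRU->MRU): [rat plum cat]
  12. access yak: MISS, evict rat. Cache (LRU->MRU): [plum cat yak]
  13. access melon: MISS, evict plum. Cache (LRU->MRU): [cat yak melon]
  14. access rat: MISS, evict cat. Cache (LRU->MRU): [yak melon rat]
  15. access rat: HIT. Cache (LRU->MRU): [yak melon rat]
  16. access plum: MISS, evict yak. Cache (LRU->MRU): [melon rat plum]
  17. access melon: HIT. Cache (LRU->MRU): [rat plum melon]
  18. access eel: MISS, evict rat. Cache (LRU->MRU): [plum melon eel]
  19. access plum: HIT. Cache (LRU->MRU): [melon eel plum]
  20. access eel: HIT. Cache (LRU->MRU): [melon plum eel]
  21. access melon: HIT. Cache (LRU->MRU): [plum eel melon]
  22. access jay: MISS, evict plum. Cache (LRU->MRU): [eel melon jay]
  23. access jay: HIT. Cache (LRU->MRU): [eel melon jay]
Total: 12 hits, 11 misses, 8 evictions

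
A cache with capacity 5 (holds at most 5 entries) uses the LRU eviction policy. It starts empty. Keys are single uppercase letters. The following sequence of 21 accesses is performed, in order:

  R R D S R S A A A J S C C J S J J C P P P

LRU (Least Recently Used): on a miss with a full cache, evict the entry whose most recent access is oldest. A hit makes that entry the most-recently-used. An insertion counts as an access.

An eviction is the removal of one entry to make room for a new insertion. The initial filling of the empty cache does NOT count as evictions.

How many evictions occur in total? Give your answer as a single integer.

LRU simulation (capacity=5):
  1. access R: MISS. Cache (LRU->MRU): [R]
  2. access R: HIT. Cache (LRU->MRU): [R]
  3. access D: MISS. Cache (LRU->MRU): [R D]
  4. access S: MISS. Cache (LRU->MRU): [R D S]
  5. access R: HIT. Cache (LRU->MRU): [D S R]
  6. access S: HIT. Cache (LRU->MRU): [D R S]
  7. access A: MISS. Cache (LRU->MRU): [D R S A]
  8. access A: HIT. Cache (LRU->MRU): [D R S A]
  9. access A: HIT. Cache (LRU->MRU): [D R S A]
  10. access J: MISS. Cache (LRU->MRU): [D R S A J]
  11. access S: HIT. Cache (LRU->MRU): [D R A J S]
  12. access C: MISS, evict D. Cache (LRU->MRU): [R A J S C]
  13. access C: HIT. Cache (LRU->MRU): [R A J S C]
  14. access J: HIT. Cache (LRU->MRU): [R A S C J]
  15. access S: HIT. Cache (LRU->MRU): [R A C J S]
  16. access J: HIT. Cache (LRU->MRU): [R A C S J]
  17. access J: HIT. Cache (LRU->MRU): [R A C S J]
  18. access C: HIT. Cache (LRU->MRU): [R A S J C]
  19. access P: MISS, evict R. Cache (LRU->MRU): [A S J C P]
  20. access P: HIT. Cache (LRU->MRU): [A S J C P]
  21. access P: HIT. Cache (LRU->MRU): [A S J C P]
Total: 14 hits, 7 misses, 2 evictions

Answer: 2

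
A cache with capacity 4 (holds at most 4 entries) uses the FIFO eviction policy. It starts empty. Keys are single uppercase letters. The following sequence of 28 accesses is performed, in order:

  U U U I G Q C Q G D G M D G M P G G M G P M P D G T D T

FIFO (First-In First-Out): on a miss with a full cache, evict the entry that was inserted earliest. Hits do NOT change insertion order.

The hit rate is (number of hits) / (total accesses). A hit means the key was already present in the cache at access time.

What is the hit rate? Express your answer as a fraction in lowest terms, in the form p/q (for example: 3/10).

Answer: 17/28

Derivation:
FIFO simulation (capacity=4):
  1. access U: MISS. Cache (old->new): [U]
  2. access U: HIT. Cache (old->new): [U]
  3. access U: HIT. Cache (old->new): [U]
  4. access I: MISS. Cache (old->new): [U I]
  5. access G: MISS. Cache (old->new): [U I G]
  6. access Q: MISS. Cache (old->new): [U I G Q]
  7. access C: MISS, evict U. Cache (old->new): [I G Q C]
  8. access Q: HIT. Cache (old->new): [I G Q C]
  9. access G: HIT. Cache (old->new): [I G Q C]
  10. access D: MISS, evict I. Cache (old->new): [G Q C D]
  11. access G: HIT. Cache (old->new): [G Q C D]
  12. access M: MISS, evict G. Cache (old->new): [Q C D M]
  13. access D: HIT. Cache (old->new): [Q C D M]
  14. access G: MISS, evict Q. Cache (old->new): [C D M G]
  15. access M: HIT. Cache (old->new): [C D M G]
  16. access P: MISS, evict C. Cache (old->new): [D M G P]
  17. access G: HIT. Cache (old->new): [D M G P]
  18. access G: HIT. Cache (old->new): [D M G P]
  19. access M: HIT. Cache (old->new): [D M G P]
  20. access G: HIT. Cache (old->new): [D M G P]
  21. access P: HIT. Cache (old->new): [D M G P]
  22. access M: HIT. Cache (old->new): [D M G P]
  23. access P: HIT. Cache (old->new): [D M G P]
  24. access D: HIT. Cache (old->new): [D M G P]
  25. access G: HIT. Cache (old->new): [D M G P]
  26. access T: MISS, evict D. Cache (old->new): [M G P T]
  27. access D: MISS, evict M. Cache (old->new): [G P T D]
  28. access T: HIT. Cache (old->new): [G P T D]
Total: 17 hits, 11 misses, 7 evictions

Hit rate = 17/28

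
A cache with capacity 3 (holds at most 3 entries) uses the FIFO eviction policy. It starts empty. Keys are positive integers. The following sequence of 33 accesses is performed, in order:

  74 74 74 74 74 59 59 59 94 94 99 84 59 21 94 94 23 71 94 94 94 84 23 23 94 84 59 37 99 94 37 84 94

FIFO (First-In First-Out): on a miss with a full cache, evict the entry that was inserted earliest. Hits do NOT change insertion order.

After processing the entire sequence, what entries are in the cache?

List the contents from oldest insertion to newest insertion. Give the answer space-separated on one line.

FIFO simulation (capacity=3):
  1. access 74: MISS. Cache (old->new): [74]
  2. access 74: HIT. Cache (old->new): [74]
  3. access 74: HIT. Cache (old->new): [74]
  4. access 74: HIT. Cache (old->new): [74]
  5. access 74: HIT. Cache (old->new): [74]
  6. access 59: MISS. Cache (old->new): [74 59]
  7. access 59: HIT. Cache (old->new): [74 59]
  8. access 59: HIT. Cache (old->new): [74 59]
  9. access 94: MISS. Cache (old->new): [74 59 94]
  10. access 94: HIT. Cache (old->new): [74 59 94]
  11. access 99: MISS, evict 74. Cache (old->new): [59 94 99]
  12. access 84: MISS, evict 59. Cache (old->new): [94 99 84]
  13. access 59: MISS, evict 94. Cache (old->new): [99 84 59]
  14. access 21: MISS, evict 99. Cache (old->new): [84 59 21]
  15. access 94: MISS, evict 84. Cache (old->new): [59 21 94]
  16. access 94: HIT. Cache (old->new): [59 21 94]
  17. access 23: MISS, evict 59. Cache (old->new): [21 94 23]
  18. access 71: MISS, evict 21. Cache (old->new): [94 23 71]
  19. access 94: HIT. Cache (old->new): [94 23 71]
  20. access 94: HIT. Cache (old->new): [94 23 71]
  21. access 94: HIT. Cache (old->new): [94 23 71]
  22. access 84: MISS, evict 94. Cache (old->new): [23 71 84]
  23. access 23: HIT. Cache (old->new): [23 71 84]
  24. access 23: HIT. Cache (old->new): [23 71 84]
  25. access 94: MISS, evict 23. Cache (old->new): [71 84 94]
  26. access 84: HIT. Cache (old->new): [71 84 94]
  27. access 59: MISS, evict 71. Cache (old->new): [84 94 59]
  28. access 37: MISS, evict 84. Cache (old->new): [94 59 37]
  29. access 99: MISS, evict 94. Cache (old->new): [59 37 99]
  30. access 94: MISS, evict 59. Cache (old->new): [37 99 94]
  31. access 37: HIT. Cache (old->new): [37 99 94]
  32. access 84: MISS, evict 37. Cache (old->new): [99 94 84]
  33. access 94: HIT. Cache (old->new): [99 94 84]
Total: 16 hits, 17 misses, 14 evictions

Answer: 99 94 84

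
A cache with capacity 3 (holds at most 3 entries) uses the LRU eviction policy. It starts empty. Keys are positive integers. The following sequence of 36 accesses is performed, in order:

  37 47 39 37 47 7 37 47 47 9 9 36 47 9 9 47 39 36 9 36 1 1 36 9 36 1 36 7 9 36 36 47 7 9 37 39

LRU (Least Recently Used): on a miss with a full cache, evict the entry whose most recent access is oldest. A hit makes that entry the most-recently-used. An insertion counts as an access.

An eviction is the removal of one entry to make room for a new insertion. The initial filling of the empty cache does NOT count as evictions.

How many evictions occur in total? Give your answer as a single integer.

LRU simulation (capacity=3):
  1. access 37: MISS. Cache (LRU->MRU): [37]
  2. access 47: MISS. Cache (LRU->MRU): [37 47]
  3. access 39: MISS. Cache (LRU->MRU): [37 47 39]
  4. access 37: HIT. Cache (LRU->MRU): [47 39 37]
  5. access 47: HIT. Cache (LRU->MRU): [39 37 47]
  6. access 7: MISS, evict 39. Cache (LRU->MRU): [37 47 7]
  7. access 37: HIT. Cache (LRU->MRU): [47 7 37]
  8. access 47: HIT. Cache (LRU->MRU): [7 37 47]
  9. access 47: HIT. Cache (LRU->MRU): [7 37 47]
  10. access 9: MISS, evict 7. Cache (LRU->MRU): [37 47 9]
  11. access 9: HIT. Cache (LRU->MRU): [37 47 9]
  12. access 36: MISS, evict 37. Cache (LRU->MRU): [47 9 36]
  13. access 47: HIT. Cache (LRU->MRU): [9 36 47]
  14. access 9: HIT. Cache (LRU->MRU): [36 47 9]
  15. access 9: HIT. Cache (LRU->MRU): [36 47 9]
  16. access 47: HIT. Cache (LRU->MRU): [36 9 47]
  17. access 39: MISS, evict 36. Cache (LRU->MRU): [9 47 39]
  18. access 36: MISS, evict 9. Cache (LRU->MRU): [47 39 36]
  19. access 9: MISS, evict 47. Cache (LRU->MRU): [39 36 9]
  20. access 36: HIT. Cache (LRU->MRU): [39 9 36]
  21. access 1: MISS, evict 39. Cache (LRU->MRU): [9 36 1]
  22. access 1: HIT. Cache (LRU->MRU): [9 36 1]
  23. access 36: HIT. Cache (LRU->MRU): [9 1 36]
  24. access 9: HIT. Cache (LRU->MRU): [1 36 9]
  25. access 36: HIT. Cache (LRU->MRU): [1 9 36]
  26. access 1: HIT. Cache (LRU->MRU): [9 36 1]
  27. access 36: HIT. Cache (LRU->MRU): [9 1 36]
  28. access 7: MISS, evict 9. Cache (LRU->MRU): [1 36 7]
  29. access 9: MISS, evict 1. Cache (LRU->MRU): [36 7 9]
  30. access 36: HIT. Cache (LRU->MRU): [7 9 36]
  31. access 36: HIT. Cache (LRU->MRU): [7 9 36]
  32. access 47: MISS, evict 7. Cache (LRU->MRU): [9 36 47]
  33. access 7: MISS, evict 9. Cache (LRU->MRU): [36 47 7]
  34. access 9: MISS, evict 36. Cache (LRU->MRU): [47 7 9]
  35. access 37: MISS, evict 47. Cache (LRU->MRU): [7 9 37]
  36. access 39: MISS, evict 7. Cache (LRU->MRU): [9 37 39]
Total: 19 hits, 17 misses, 14 evictions

Answer: 14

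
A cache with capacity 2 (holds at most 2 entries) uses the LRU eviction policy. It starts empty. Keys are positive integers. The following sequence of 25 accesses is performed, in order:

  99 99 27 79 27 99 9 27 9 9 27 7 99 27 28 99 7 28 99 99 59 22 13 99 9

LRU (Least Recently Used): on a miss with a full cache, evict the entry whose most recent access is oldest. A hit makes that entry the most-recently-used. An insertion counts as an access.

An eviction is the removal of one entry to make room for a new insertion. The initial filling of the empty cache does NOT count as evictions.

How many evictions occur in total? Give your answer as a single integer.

Answer: 17

Derivation:
LRU simulation (capacity=2):
  1. access 99: MISS. Cache (LRU->MRU): [99]
  2. access 99: HIT. Cache (LRU->MRU): [99]
  3. access 27: MISS. Cache (LRU->MRU): [99 27]
  4. access 79: MISS, evict 99. Cache (LRU->MRU): [27 79]
  5. access 27: HIT. Cache (LRU->MRU): [79 27]
  6. access 99: MISS, evict 79. Cache (LRU->MRU): [27 99]
  7. access 9: MISS, evict 27. Cache (LRU->MRU): [99 9]
  8. access 27: MISS, evict 99. Cache (LRU->MRU): [9 27]
  9. access 9: HIT. Cache (LRU->MRU): [27 9]
  10. access 9: HIT. Cache (LRU->MRU): [27 9]
  11. access 27: HIT. Cache (LRU->MRU): [9 27]
  12. access 7: MISS, evict 9. Cache (LRU->MRU): [27 7]
  13. access 99: MISS, evict 27. Cache (LRU->MRU): [7 99]
  14. access 27: MISS, evict 7. Cache (LRU->MRU): [99 27]
  15. access 28: MISS, evict 99. Cache (LRU->MRU): [27 28]
  16. access 99: MISS, evict 27. Cache (LRU->MRU): [28 99]
  17. access 7: MISS, evict 28. Cache (LRU->MRU): [99 7]
  18. access 28: MISS, evict 99. Cache (LRU->MRU): [7 28]
  19. access 99: MISS, evict 7. Cache (LRU->MRU): [28 99]
  20. access 99: HIT. Cache (LRU->MRU): [28 99]
  21. access 59: MISS, evict 28. Cache (LRU->MRU): [99 59]
  22. access 22: MISS, evict 99. Cache (LRU->MRU): [59 22]
  23. access 13: MISS, evict 59. Cache (LRU->MRU): [22 13]
  24. access 99: MISS, evict 22. Cache (LRU->MRU): [13 99]
  25. access 9: MISS, evict 13. Cache (LRU->MRU): [99 9]
Total: 6 hits, 19 misses, 17 evictions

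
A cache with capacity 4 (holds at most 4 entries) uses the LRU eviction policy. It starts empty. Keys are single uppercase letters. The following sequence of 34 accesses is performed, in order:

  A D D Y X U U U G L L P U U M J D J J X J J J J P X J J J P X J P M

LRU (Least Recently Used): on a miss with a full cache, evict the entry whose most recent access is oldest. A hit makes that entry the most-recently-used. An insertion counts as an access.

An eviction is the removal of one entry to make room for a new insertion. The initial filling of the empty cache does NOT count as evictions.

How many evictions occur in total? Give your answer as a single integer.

Answer: 10

Derivation:
LRU simulation (capacity=4):
  1. access A: MISS. Cache (LRU->MRU): [A]
  2. access D: MISS. Cache (LRU->MRU): [A D]
  3. access D: HIT. Cache (LRU->MRU): [A D]
  4. access Y: MISS. Cache (LRU->MRU): [A D Y]
  5. access X: MISS. Cache (LRU->MRU): [A D Y X]
  6. access U: MISS, evict A. Cache (LRU->MRU): [D Y X U]
  7. access U: HIT. Cache (LRU->MRU): [D Y X U]
  8. access U: HIT. Cache (LRU->MRU): [D Y X U]
  9. access G: MISS, evict D. Cache (LRU->MRU): [Y X U G]
  10. access L: MISS, evict Y. Cache (LRU->MRU): [X U G L]
  11. access L: HIT. Cache (LRU->MRU): [X U G L]
  12. access P: MISS, evict X. Cache (LRU->MRU): [U G L P]
  13. access U: HIT. Cache (LRU->MRU): [G L P U]
  14. access U: HIT. Cache (LRU->MRU): [G L P U]
  15. access M: MISS, evict G. Cache (LRU->MRU): [L P U M]
  16. access J: MISS, evict L. Cache (LRU->MRU): [P U M J]
  17. access D: MISS, evict P. Cache (LRU->MRU): [U M J D]
  18. access J: HIT. Cache (LRU->MRU): [U M D J]
  19. access J: HIT. Cache (LRU->MRU): [U M D J]
  20. access X: MISS, evict U. Cache (LRU->MRU): [M D J X]
  21. access J: HIT. Cache (LRU->MRU): [M D X J]
  22. access J: HIT. Cache (LRU->MRU): [M D X J]
  23. access J: HIT. Cache (LRU->MRU): [M D X J]
  24. access J: HIT. Cache (LRU->MRU): [M D X J]
  25. access P: MISS, evict M. Cache (LRU->MRU): [D X J P]
  26. access X: HIT. Cache (LRU->MRU): [D J P X]
  27. access J: HIT. Cache (LRU->MRU): [D P X J]
  28. access J: HIT. Cache (LRU->MRU): [D P X J]
  29. access J: HIT. Cache (LRU->MRU): [D P X J]
  30. access P: HIT. Cache (LRU->MRU): [D X J P]
  31. access X: HIT. Cache (LRU->MRU): [D J P X]
  32. access J: HIT. Cache (LRU->MRU): [D P X J]
  33. access P: HIT. Cache (LRU->MRU): [D X J P]
  34. access M: MISS, evict D. Cache (LRU->MRU): [X J P M]
Total: 20 hits, 14 misses, 10 evictions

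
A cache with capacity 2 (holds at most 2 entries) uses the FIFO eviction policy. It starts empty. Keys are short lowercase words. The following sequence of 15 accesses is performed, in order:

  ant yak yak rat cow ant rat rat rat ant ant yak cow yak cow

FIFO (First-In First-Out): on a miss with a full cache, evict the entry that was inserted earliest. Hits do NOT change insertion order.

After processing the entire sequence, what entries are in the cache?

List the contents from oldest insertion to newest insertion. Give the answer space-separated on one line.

FIFO simulation (capacity=2):
  1. access ant: MISS. Cache (old->new): [ant]
  2. access yak: MISS. Cache (old->new): [ant yak]
  3. access yak: HIT. Cache (old->new): [ant yak]
  4. access rat: MISS, evict ant. Cache (old->new): [yak rat]
  5. access cow: MISS, evict yak. Cache (old->new): [rat cow]
  6. access ant: MISS, evict rat. Cache (old->new): [cow ant]
  7. access rat: MISS, evict cow. Cache (old->new): [ant rat]
  8. access rat: HIT. Cache (old->new): [ant rat]
  9. access rat: HIT. Cache (old->new): [ant rat]
  10. access ant: HIT. Cache (old->new): [ant rat]
  11. access ant: HIT. Cache (old->new): [ant rat]
  12. access yak: MISS, evict ant. Cache (old->new): [rat yak]
  13. access cow: MISS, evict rat. Cache (old->new): [yak cow]
  14. access yak: HIT. Cache (old->new): [yak cow]
  15. access cow: HIT. Cache (old->new): [yak cow]
Total: 7 hits, 8 misses, 6 evictions

Answer: yak cow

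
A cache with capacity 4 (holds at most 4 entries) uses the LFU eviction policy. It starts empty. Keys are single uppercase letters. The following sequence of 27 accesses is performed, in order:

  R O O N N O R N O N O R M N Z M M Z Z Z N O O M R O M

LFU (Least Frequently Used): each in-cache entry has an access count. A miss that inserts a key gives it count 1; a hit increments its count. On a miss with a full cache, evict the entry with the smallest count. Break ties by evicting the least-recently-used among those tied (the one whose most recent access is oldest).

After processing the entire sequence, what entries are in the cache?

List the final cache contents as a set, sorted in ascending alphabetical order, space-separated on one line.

LFU simulation (capacity=4):
  1. access R: MISS. Cache: [R(c=1)]
  2. access O: MISS. Cache: [R(c=1) O(c=1)]
  3. access O: HIT, count now 2. Cache: [R(c=1) O(c=2)]
  4. access N: MISS. Cache: [R(c=1) N(c=1) O(c=2)]
  5. access N: HIT, count now 2. Cache: [R(c=1) O(c=2) N(c=2)]
  6. access O: HIT, count now 3. Cache: [R(c=1) N(c=2) O(c=3)]
  7. access R: HIT, count now 2. Cache: [N(c=2) R(c=2) O(c=3)]
  8. access N: HIT, count now 3. Cache: [R(c=2) O(c=3) N(c=3)]
  9. access O: HIT, count now 4. Cache: [R(c=2) N(c=3) O(c=4)]
  10. access N: HIT, count now 4. Cache: [R(c=2) O(c=4) N(c=4)]
  11. access O: HIT, count now 5. Cache: [R(c=2) N(c=4) O(c=5)]
  12. access R: HIT, count now 3. Cache: [R(c=3) N(c=4) O(c=5)]
  13. access M: MISS. Cache: [M(c=1) R(c=3) N(c=4) O(c=5)]
  14. access N: HIT, count now 5. Cache: [M(c=1) R(c=3) O(c=5) N(c=5)]
  15. access Z: MISS, evict M(c=1). Cache: [Z(c=1) R(c=3) O(c=5) N(c=5)]
  16. access M: MISS, evict Z(c=1). Cache: [M(c=1) R(c=3) O(c=5) N(c=5)]
  17. access M: HIT, count now 2. Cache: [M(c=2) R(c=3) O(c=5) N(c=5)]
  18. access Z: MISS, evict M(c=2). Cache: [Z(c=1) R(c=3) O(c=5) N(c=5)]
  19. access Z: HIT, count now 2. Cache: [Z(c=2) R(c=3) O(c=5) N(c=5)]
  20. access Z: HIT, count now 3. Cache: [R(c=3) Z(c=3) O(c=5) N(c=5)]
  21. access N: HIT, count now 6. Cache: [R(c=3) Z(c=3) O(c=5) N(c=6)]
  22. access O: HIT, count now 6. Cache: [R(c=3) Z(c=3) N(c=6) O(c=6)]
  23. access O: HIT, count now 7. Cache: [R(c=3) Z(c=3) N(c=6) O(c=7)]
  24. access M: MISS, evict R(c=3). Cache: [M(c=1) Z(c=3) N(c=6) O(c=7)]
  25. access R: MISS, evict M(c=1). Cache: [R(c=1) Z(c=3) N(c=6) O(c=7)]
  26. access O: HIT, count now 8. Cache: [R(c=1) Z(c=3) N(c=6) O(c=8)]
  27. access M: MISS, evict R(c=1). Cache: [M(c=1) Z(c=3) N(c=6) O(c=8)]
Total: 17 hits, 10 misses, 6 evictions

Answer: M N O Z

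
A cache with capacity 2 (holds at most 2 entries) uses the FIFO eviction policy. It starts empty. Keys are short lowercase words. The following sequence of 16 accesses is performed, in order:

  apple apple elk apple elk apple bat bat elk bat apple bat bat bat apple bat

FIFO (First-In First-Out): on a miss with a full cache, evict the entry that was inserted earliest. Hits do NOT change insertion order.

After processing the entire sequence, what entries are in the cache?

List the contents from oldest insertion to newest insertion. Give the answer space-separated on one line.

FIFO simulation (capacity=2):
  1. access apple: MISS. Cache (old->new): [apple]
  2. access apple: HIT. Cache (old->new): [apple]
  3. access elk: MISS. Cache (old->new): [apple elk]
  4. access apple: HIT. Cache (old->new): [apple elk]
  5. access elk: HIT. Cache (old->new): [apple elk]
  6. access apple: HIT. Cache (old->new): [apple elk]
  7. access bat: MISS, evict apple. Cache (old->new): [elk bat]
  8. access bat: HIT. Cache (old->new): [elk bat]
  9. access elk: HIT. Cache (old->new): [elk bat]
  10. access bat: HIT. Cache (old->new): [elk bat]
  11. access apple: MISS, evict elk. Cache (old->new): [bat apple]
  12. access bat: HIT. Cache (old->new): [bat apple]
  13. access bat: HIT. Cache (old->new): [bat apple]
  14. access bat: HIT. Cache (old->new): [bat apple]
  15. access apple: HIT. Cache (old->new): [bat apple]
  16. access bat: HIT. Cache (old->new): [bat apple]
Total: 12 hits, 4 misses, 2 evictions

Answer: bat apple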